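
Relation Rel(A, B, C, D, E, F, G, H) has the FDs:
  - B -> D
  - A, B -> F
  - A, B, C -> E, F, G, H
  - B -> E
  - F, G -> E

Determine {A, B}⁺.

Start with {A, B}.
B -> D applies; add {D} → now {A, B, D}.
A, B -> F applies; add {F} → now {A, B, D, F}.
B -> E applies; add {E} → now {A, B, D, E, F}.
No further FD applies.

{A, B, D, E, F}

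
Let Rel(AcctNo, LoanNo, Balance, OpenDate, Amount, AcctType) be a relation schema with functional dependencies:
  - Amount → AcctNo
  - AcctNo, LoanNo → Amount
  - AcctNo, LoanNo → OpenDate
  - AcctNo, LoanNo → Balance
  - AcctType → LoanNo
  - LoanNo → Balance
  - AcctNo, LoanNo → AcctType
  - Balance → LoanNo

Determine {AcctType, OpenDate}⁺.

{AcctType, Balance, LoanNo, OpenDate}

Start with {AcctType, OpenDate}.
AcctType → LoanNo applies; add {LoanNo} → now {AcctType, LoanNo, OpenDate}.
LoanNo → Balance applies; add {Balance} → now {AcctType, Balance, LoanNo, OpenDate}.
No further FD applies.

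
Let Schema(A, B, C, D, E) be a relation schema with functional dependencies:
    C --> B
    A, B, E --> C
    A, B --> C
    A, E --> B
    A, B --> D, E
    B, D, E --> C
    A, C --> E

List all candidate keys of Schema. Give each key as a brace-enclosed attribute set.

Attributes never on any right-hand side: {A} — every candidate key must contain it.
{A, B}⁺ = {A, B, C, D, E} — all of the relation — so {A, B} is a candidate key.
{A, C}⁺ = {A, B, C, D, E} — all of the relation — so {A, C} is a candidate key.
{A, E}⁺ = {A, B, C, D, E} — all of the relation — so {A, E} is a candidate key.
These are minimal and exhaustive — every other superkey contains one of them.

{A, B}, {A, C}, {A, E}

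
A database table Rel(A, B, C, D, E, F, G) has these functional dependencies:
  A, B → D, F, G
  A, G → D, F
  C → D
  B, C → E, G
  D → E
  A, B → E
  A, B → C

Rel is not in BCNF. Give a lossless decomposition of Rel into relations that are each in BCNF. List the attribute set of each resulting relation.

Candidate key of the original relation: {A, B}.
Within {A, B, C, D, E, F, G}: {A, G}⁺ ∩ {A, B, C, D, E, F, G} = {A, D, E, F, G}, not the whole set, so A, G → D, E, F violates BCNF; decompose into {A, D, E, F, G} and {A, B, C, G}.
Within {A, D, E, F, G}: {D}⁺ ∩ {A, D, E, F, G} = {D, E}, not the whole set, so D → E violates BCNF; decompose into {D, E} and {A, D, F, G}.
{D, E}: every determinant is a superkey — BCNF.
{A, D, F, G}: every determinant is a superkey — BCNF.
Within {A, B, C, G}: {B, C}⁺ ∩ {A, B, C, G} = {B, C, G}, not the whole set, so B, C → G violates BCNF; decompose into {B, C, G} and {A, B, C}.
{B, C, G}: every determinant is a superkey — BCNF.
{A, B, C}: every determinant is a superkey — BCNF.

{A, B, C}; {A, D, F, G}; {B, C, G}; {D, E}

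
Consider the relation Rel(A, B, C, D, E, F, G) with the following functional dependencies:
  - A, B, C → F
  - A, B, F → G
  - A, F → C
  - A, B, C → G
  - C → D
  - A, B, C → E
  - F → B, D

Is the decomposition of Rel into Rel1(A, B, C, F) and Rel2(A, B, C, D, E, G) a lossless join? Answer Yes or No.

Common attributes: {A, B, C}; their closure is {A, B, C, D, E, F, G}.
Rel1 is contained in that closure, so Rel1 ∩ Rel2 → Rel1 holds and the join is lossless.

Yes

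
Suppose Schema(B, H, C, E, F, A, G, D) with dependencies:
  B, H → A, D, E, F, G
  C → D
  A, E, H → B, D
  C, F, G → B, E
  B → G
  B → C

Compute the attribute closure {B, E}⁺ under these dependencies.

Start with {B, E}.
B → G applies; add {G} → now {B, E, G}.
B → C applies; add {C} → now {B, C, E, G}.
C → D applies; add {D} → now {B, C, D, E, G}.
No further FD applies.

{B, C, D, E, G}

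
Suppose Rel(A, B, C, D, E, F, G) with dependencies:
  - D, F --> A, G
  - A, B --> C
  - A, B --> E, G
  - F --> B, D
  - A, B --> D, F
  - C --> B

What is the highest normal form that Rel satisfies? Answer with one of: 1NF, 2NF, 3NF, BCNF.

Candidate keys: {A, B}, {A, C}, {F}. Prime attributes: {A, B, C, F}.
C --> B: {C}⁺ = {B, C}, which is not all of the attributes, so the left side is not a superkey — BCNF is violated.
But every attribute on its right side ({B}) is prime, and the same holds for every other non-superkey FD, so 3NF still holds.

3NF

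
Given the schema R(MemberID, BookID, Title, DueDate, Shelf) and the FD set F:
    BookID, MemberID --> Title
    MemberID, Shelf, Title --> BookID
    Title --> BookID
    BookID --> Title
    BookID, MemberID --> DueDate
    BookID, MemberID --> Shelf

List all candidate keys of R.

{MemberID} never appears on the right of any FD, so every key must include it.
{BookID, MemberID}⁺ = {BookID, DueDate, MemberID, Shelf, Title} — all of the relation — so {BookID, MemberID} is a candidate key.
{MemberID, Title}⁺ = {BookID, DueDate, MemberID, Shelf, Title} — all of the relation — so {MemberID, Title} is a candidate key.
No proper subset of any of these is a key, and no other minimal superkey exists.

{BookID, MemberID}, {MemberID, Title}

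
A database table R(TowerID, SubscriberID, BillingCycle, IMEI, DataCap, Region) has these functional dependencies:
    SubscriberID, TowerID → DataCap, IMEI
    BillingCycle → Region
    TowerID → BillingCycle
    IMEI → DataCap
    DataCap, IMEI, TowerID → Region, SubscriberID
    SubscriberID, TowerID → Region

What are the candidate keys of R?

{TowerID} never appears on the right of any FD, so every key must include it.
Closure of {IMEI, TowerID} is {BillingCycle, DataCap, IMEI, Region, SubscriberID, TowerID}, the whole schema; {IMEI, TowerID} is a candidate key.
Closure of {SubscriberID, TowerID} is {BillingCycle, DataCap, IMEI, Region, SubscriberID, TowerID}, the whole schema; {SubscriberID, TowerID} is a candidate key.
No proper subset of any of these is a key, and no other minimal superkey exists.

{IMEI, TowerID}, {SubscriberID, TowerID}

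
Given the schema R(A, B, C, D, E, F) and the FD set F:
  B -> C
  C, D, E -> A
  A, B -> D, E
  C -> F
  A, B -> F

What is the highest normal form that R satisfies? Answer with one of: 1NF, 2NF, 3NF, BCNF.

1NF

Candidate keys: {A, B}, {B, D, E}. Prime attributes: {A, B, D, E}.
For B -> C we have {B}⁺ = {B, C, F}; {B} is not a superkey, so BCNF fails.
B -> C has non-prime {C} on the right and a non-superkey on the left, so 3NF fails.
Since {B} ⊂ {A, B} and {B}⁺ ⊇ {C, F} with {C, F} non-prime, there is a partial dependency; 2NF fails.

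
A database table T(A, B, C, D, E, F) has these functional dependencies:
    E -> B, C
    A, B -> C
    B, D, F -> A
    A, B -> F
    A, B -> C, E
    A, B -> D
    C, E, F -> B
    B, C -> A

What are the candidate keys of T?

{E} is a candidate key since {E}⁺ = {A, B, C, D, E, F} covers every attribute.
{A, B} is a candidate key since {A, B}⁺ = {A, B, C, D, E, F} covers every attribute.
{B, C} is a candidate key since {B, C}⁺ = {A, B, C, D, E, F} covers every attribute.
{B, D, F} is a candidate key since {B, D, F}⁺ = {A, B, C, D, E, F} covers every attribute.
These are minimal and exhaustive — every other superkey contains one of them.

{A, B}, {B, C}, {B, D, F}, {E}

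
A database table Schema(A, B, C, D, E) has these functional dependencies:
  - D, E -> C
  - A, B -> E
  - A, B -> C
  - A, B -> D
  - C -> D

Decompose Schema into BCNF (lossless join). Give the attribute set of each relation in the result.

Candidate key of the original relation: {A, B}.
In {A, B, C, D, E}, {D, E} is not a superkey ({D, E}⁺ restricted to this set is {C, D, E}), so split on D, E -> C into {C, D, E} and {A, B, D, E}.
In {C, D, E}, {C} is not a superkey ({C}⁺ restricted to this set is {C, D}), so split on C -> D into {C, D} and {C, E}.
{C, D} is in BCNF.
{C, E} is in BCNF.
{A, B, D, E} is in BCNF.

{A, B, D, E}; {C, D}; {C, E}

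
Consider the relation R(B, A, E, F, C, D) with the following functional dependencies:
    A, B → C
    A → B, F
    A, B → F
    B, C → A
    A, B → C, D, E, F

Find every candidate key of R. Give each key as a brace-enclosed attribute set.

{A}, {B, C}

Closure of {A} is {A, B, C, D, E, F}, the whole schema; {A} is a candidate key.
Closure of {B, C} is {A, B, C, D, E, F}, the whole schema; {B, C} is a candidate key.
Any other superkey properly contains one of these, so there are no further candidate keys.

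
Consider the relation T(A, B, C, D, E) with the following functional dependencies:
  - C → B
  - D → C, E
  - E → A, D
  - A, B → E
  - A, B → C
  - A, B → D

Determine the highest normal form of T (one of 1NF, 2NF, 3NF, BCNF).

3NF

Candidate keys: {A, B}, {A, C}, {D}, {E}. Prime attributes: {A, B, C, D, E}.
C → B: {C}⁺ = {B, C}, which is not all of the attributes, so the left side is not a superkey — BCNF is violated.
But every attribute on its right side ({B}) is prime, and the same holds for every other non-superkey FD, so 3NF still holds.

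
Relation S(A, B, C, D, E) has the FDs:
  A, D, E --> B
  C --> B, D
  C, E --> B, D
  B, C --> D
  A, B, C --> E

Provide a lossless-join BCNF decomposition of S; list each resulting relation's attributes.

{A, B, D, E}; {A, C, E}; {C, D}

Candidate key of the original relation: {A, C}.
In {A, B, C, D, E}, {A, D, E} is not a superkey ({A, D, E}⁺ restricted to this set is {A, B, D, E}), so split on A, D, E --> B into {A, B, D, E} and {A, C, D, E}.
{A, B, D, E}: every determinant is a superkey — BCNF.
In {A, C, D, E}, {C} is not a superkey ({C}⁺ restricted to this set is {C, D}), so split on C --> D into {C, D} and {A, C, E}.
{C, D}: every determinant is a superkey — BCNF.
{A, C, E}: every determinant is a superkey — BCNF.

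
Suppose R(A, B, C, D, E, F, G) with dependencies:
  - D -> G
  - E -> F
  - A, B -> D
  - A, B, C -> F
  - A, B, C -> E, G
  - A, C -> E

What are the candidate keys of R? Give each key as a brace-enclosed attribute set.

{A, B, C}

No FD produces {A, B, C}, so they must be in every candidate key.
{A, B, C} is a candidate key since {A, B, C}⁺ = {A, B, C, D, E, F, G} covers every attribute.
No other minimal set has full closure, so this is the only candidate key.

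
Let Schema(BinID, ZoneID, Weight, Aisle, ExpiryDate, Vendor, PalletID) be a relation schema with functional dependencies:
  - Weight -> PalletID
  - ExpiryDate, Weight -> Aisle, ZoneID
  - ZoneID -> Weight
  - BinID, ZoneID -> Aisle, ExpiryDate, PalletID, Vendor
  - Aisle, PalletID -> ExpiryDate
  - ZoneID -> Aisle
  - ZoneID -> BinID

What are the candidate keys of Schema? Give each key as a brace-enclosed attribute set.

{Aisle, Weight}, {ExpiryDate, Weight}, {ZoneID}

{ZoneID} is a candidate key since {ZoneID}⁺ = {Aisle, BinID, ExpiryDate, PalletID, Vendor, Weight, ZoneID} covers every attribute.
{Aisle, Weight} is a candidate key since {Aisle, Weight}⁺ = {Aisle, BinID, ExpiryDate, PalletID, Vendor, Weight, ZoneID} covers every attribute.
{ExpiryDate, Weight} is a candidate key since {ExpiryDate, Weight}⁺ = {Aisle, BinID, ExpiryDate, PalletID, Vendor, Weight, ZoneID} covers every attribute.
These are minimal and exhaustive — every other superkey contains one of them.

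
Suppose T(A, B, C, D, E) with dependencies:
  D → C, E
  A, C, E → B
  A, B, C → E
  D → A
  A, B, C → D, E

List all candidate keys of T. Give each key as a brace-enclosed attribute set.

{A, B, C}, {A, C, E}, {D}

{D}⁺ = {A, B, C, D, E}, which is every attribute, so {D} is a candidate key.
{A, B, C}⁺ = {A, B, C, D, E}, which is every attribute, so {A, B, C} is a candidate key.
{A, C, E}⁺ = {A, B, C, D, E}, which is every attribute, so {A, C, E} is a candidate key.
These are minimal and exhaustive — every other superkey contains one of them.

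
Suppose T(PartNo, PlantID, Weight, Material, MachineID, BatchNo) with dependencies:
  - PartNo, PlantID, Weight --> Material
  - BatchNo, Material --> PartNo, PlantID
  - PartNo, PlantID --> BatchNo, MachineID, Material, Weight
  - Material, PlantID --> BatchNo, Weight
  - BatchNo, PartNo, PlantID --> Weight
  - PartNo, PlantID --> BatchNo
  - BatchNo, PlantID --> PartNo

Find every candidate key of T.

{BatchNo, Material}, {BatchNo, PlantID}, {Material, PlantID}, {PartNo, PlantID}

{BatchNo, Material}⁺ = {BatchNo, MachineID, Material, PartNo, PlantID, Weight}, which is every attribute, so {BatchNo, Material} is a candidate key.
{BatchNo, PlantID}⁺ = {BatchNo, MachineID, Material, PartNo, PlantID, Weight}, which is every attribute, so {BatchNo, PlantID} is a candidate key.
{Material, PlantID}⁺ = {BatchNo, MachineID, Material, PartNo, PlantID, Weight}, which is every attribute, so {Material, PlantID} is a candidate key.
{PartNo, PlantID}⁺ = {BatchNo, MachineID, Material, PartNo, PlantID, Weight}, which is every attribute, so {PartNo, PlantID} is a candidate key.
Any other superkey properly contains one of these, so there are no further candidate keys.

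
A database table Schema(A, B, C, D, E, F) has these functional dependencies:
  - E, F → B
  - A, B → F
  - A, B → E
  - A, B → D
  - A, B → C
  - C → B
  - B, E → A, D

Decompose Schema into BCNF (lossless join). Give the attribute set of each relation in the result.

Candidate keys of the original relation: {A, B}, {A, C}, {B, E}, {C, E}, {E, F}.
Within {A, B, C, D, E, F}: {C}⁺ ∩ {A, B, C, D, E, F} = {B, C}, not the whole set, so C → B violates BCNF; decompose into {B, C} and {A, C, D, E, F}.
{B, C} is in BCNF.
{A, C, D, E, F} is in BCNF.

{A, C, D, E, F}; {B, C}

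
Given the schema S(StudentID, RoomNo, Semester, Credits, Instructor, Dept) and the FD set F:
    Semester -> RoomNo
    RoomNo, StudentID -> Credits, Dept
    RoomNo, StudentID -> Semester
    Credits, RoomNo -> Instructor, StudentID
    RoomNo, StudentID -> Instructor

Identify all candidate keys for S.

{Credits, RoomNo}, {Credits, Semester}, {RoomNo, StudentID}, {Semester, StudentID}

Closure of {Credits, RoomNo} is {Credits, Dept, Instructor, RoomNo, Semester, StudentID}, the whole schema; {Credits, RoomNo} is a candidate key.
Closure of {Credits, Semester} is {Credits, Dept, Instructor, RoomNo, Semester, StudentID}, the whole schema; {Credits, Semester} is a candidate key.
Closure of {RoomNo, StudentID} is {Credits, Dept, Instructor, RoomNo, Semester, StudentID}, the whole schema; {RoomNo, StudentID} is a candidate key.
Closure of {Semester, StudentID} is {Credits, Dept, Instructor, RoomNo, Semester, StudentID}, the whole schema; {Semester, StudentID} is a candidate key.
No proper subset of any of these is a key, and no other minimal superkey exists.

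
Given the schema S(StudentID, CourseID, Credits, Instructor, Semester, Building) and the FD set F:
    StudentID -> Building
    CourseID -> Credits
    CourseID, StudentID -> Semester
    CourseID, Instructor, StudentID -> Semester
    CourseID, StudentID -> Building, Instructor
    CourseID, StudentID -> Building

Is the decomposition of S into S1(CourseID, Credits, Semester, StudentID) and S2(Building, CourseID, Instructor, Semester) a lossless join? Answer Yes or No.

No

Common attributes: {CourseID, Semester}; their closure is {CourseID, Credits, Semester}.
S1 ⊄ {CourseID, Credits, Semester} and S2 ⊄ {CourseID, Credits, Semester}, so the split is lossy.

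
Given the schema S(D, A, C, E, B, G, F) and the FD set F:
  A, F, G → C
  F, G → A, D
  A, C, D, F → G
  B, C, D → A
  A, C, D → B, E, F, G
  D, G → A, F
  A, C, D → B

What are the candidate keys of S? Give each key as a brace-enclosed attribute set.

{A, C, D}, {B, C, D}, {D, G}, {F, G}

{D, G}⁺ = {A, B, C, D, E, F, G} — all of the relation — so {D, G} is a candidate key.
{F, G}⁺ = {A, B, C, D, E, F, G} — all of the relation — so {F, G} is a candidate key.
{A, C, D}⁺ = {A, B, C, D, E, F, G} — all of the relation — so {A, C, D} is a candidate key.
{B, C, D}⁺ = {A, B, C, D, E, F, G} — all of the relation — so {B, C, D} is a candidate key.
Any other superkey properly contains one of these, so there are no further candidate keys.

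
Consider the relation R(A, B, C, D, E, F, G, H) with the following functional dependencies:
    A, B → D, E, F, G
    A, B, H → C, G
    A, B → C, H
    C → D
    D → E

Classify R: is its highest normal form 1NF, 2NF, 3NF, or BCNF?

2NF

Candidate key: {A, B}. Prime attributes: {A, B}.
For C → D we have {C}⁺ = {C, D, E}; {C} is not a superkey, so BCNF fails.
C → D determines the non-prime attribute {D} from a non-superkey — 3NF is violated.
No proper subset of a key has a non-prime attribute in its closure, so there is no partial dependency; 2NF holds.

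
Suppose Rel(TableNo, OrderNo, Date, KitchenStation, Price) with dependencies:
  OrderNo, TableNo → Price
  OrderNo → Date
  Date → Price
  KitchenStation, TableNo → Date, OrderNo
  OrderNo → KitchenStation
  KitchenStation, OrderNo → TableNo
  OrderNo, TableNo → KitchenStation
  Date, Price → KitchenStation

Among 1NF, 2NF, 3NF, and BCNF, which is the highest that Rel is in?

1NF

Candidate keys: {Date, TableNo}, {KitchenStation, TableNo}, {OrderNo}. Prime attributes: {Date, KitchenStation, OrderNo, TableNo}.
For Date → Price we have {Date}⁺ = {Date, KitchenStation, Price}; {Date} is not a superkey, so BCNF fails.
Because {Price} is non-prime and the left side of Date → Price is not a superkey, the relation is not in 3NF.
The proper key subset {Date} of {Date, TableNo} determines non-prime {Price}, so the relation is not even in 2NF.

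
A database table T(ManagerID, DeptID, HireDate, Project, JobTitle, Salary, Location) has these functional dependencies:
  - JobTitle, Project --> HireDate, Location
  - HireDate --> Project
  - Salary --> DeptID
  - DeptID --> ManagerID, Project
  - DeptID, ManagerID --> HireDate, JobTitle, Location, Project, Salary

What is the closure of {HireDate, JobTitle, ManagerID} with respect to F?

{HireDate, JobTitle, Location, ManagerID, Project}

Start with {HireDate, JobTitle, ManagerID}.
HireDate --> Project applies; add {Project} → now {HireDate, JobTitle, ManagerID, Project}.
JobTitle, Project --> HireDate, Location applies; add {Location} → now {HireDate, JobTitle, Location, ManagerID, Project}.
No further FD applies.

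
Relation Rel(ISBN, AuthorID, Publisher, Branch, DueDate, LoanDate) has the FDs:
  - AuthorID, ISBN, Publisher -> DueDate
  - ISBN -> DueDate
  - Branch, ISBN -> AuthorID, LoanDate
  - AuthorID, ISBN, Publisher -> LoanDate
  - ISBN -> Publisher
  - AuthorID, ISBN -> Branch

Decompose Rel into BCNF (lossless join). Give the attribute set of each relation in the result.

Candidate keys of the original relation: {AuthorID, ISBN}, {Branch, ISBN}.
{AuthorID, Branch, DueDate, ISBN, LoanDate, Publisher}: {ISBN} determines {DueDate, ISBN, Publisher} here but is not a superkey — split on ISBN -> DueDate, Publisher, giving {DueDate, ISBN, Publisher} and {AuthorID, Branch, ISBN, LoanDate}.
{DueDate, ISBN, Publisher} has no BCNF violation.
{AuthorID, Branch, ISBN, LoanDate} has no BCNF violation.

{AuthorID, Branch, ISBN, LoanDate}; {DueDate, ISBN, Publisher}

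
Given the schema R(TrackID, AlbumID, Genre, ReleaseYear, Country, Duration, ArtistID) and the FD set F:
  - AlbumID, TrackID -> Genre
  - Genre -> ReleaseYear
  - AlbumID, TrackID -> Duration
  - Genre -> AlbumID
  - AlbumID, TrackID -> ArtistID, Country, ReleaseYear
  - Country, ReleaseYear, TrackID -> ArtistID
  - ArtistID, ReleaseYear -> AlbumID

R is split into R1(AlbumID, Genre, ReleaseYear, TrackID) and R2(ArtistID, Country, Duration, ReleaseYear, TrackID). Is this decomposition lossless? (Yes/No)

No

Common attributes: {ReleaseYear, TrackID}; their closure is {ReleaseYear, TrackID}.
R1 ⊄ {ReleaseYear, TrackID} and R2 ⊄ {ReleaseYear, TrackID}, so the split is lossy.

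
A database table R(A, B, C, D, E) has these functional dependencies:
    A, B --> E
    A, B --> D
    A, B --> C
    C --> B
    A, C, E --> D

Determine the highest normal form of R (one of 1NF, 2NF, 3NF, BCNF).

Candidate keys: {A, B}, {A, C}. Prime attributes: {A, B, C}.
C --> B breaks BCNF: {C}⁺ = {B, C}, so {C} is not a superkey.
Since {B} ⊆ prime attributes and every other non-superkey FD also has a prime right side, the schema is in 3NF.

3NF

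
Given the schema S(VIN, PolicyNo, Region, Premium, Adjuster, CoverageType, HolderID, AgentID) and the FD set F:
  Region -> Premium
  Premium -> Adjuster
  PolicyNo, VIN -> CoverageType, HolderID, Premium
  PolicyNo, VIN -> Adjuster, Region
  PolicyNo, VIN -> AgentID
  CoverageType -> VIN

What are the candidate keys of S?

{CoverageType, PolicyNo}, {PolicyNo, VIN}

No FD produces {PolicyNo}, so it must be in every candidate key.
{CoverageType, PolicyNo}⁺ = {Adjuster, AgentID, CoverageType, HolderID, PolicyNo, Premium, Region, VIN} — all of the relation — so {CoverageType, PolicyNo} is a candidate key.
{PolicyNo, VIN}⁺ = {Adjuster, AgentID, CoverageType, HolderID, PolicyNo, Premium, Region, VIN} — all of the relation — so {PolicyNo, VIN} is a candidate key.
These are minimal and exhaustive — every other superkey contains one of them.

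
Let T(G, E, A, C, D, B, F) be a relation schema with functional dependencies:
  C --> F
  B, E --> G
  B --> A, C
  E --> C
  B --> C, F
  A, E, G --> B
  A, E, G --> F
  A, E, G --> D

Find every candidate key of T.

{A, E, G}, {B, E}

Attributes never on any right-hand side: {E} — every candidate key must contain it.
{B, E}⁺ = {A, B, C, D, E, F, G} — all of the relation — so {B, E} is a candidate key.
{A, E, G}⁺ = {A, B, C, D, E, F, G} — all of the relation — so {A, E, G} is a candidate key.
No proper subset of any of these is a key, and no other minimal superkey exists.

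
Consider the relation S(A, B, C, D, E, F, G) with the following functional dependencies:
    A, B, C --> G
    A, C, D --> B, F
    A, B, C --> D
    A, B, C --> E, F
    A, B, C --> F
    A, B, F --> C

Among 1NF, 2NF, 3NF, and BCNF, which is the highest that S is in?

BCNF

Candidate keys: {A, B, C}, {A, B, F}, {A, C, D}. Prime attributes: {A, B, C, D, F}.
Every FD has a superkey on the left, so the relation is in BCNF.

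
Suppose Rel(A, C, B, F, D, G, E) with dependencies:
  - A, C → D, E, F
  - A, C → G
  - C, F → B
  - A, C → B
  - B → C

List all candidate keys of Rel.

No FD produces {A}, so it must be in every candidate key.
{A, B} is a candidate key since {A, B}⁺ = {A, B, C, D, E, F, G} covers every attribute.
{A, C} is a candidate key since {A, C}⁺ = {A, B, C, D, E, F, G} covers every attribute.
Any other superkey properly contains one of these, so there are no further candidate keys.

{A, B}, {A, C}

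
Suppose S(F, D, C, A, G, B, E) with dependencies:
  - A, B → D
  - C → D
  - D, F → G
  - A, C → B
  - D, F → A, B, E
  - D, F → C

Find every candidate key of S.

Attributes never on any right-hand side: {F} — every candidate key must contain it.
{C, F} is a candidate key since {C, F}⁺ = {A, B, C, D, E, F, G} covers every attribute.
{D, F} is a candidate key since {D, F}⁺ = {A, B, C, D, E, F, G} covers every attribute.
{A, B, F} is a candidate key since {A, B, F}⁺ = {A, B, C, D, E, F, G} covers every attribute.
These are minimal and exhaustive — every other superkey contains one of them.

{A, B, F}, {C, F}, {D, F}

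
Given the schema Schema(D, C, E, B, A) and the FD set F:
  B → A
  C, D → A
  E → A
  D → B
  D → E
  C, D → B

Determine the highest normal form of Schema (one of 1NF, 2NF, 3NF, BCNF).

1NF

Candidate key: {C, D}. Prime attributes: {C, D}.
B → A: {B}⁺ = {A, B}, which is not all of the attributes, so the left side is not a superkey — BCNF is violated.
B → A determines the non-prime attribute {A} from a non-superkey — 3NF is violated.
{D} is a proper subset of the key {C, D}, and {D}⁺ contains the non-prime attributes {A, B, E} — a partial dependency, so 2NF is violated.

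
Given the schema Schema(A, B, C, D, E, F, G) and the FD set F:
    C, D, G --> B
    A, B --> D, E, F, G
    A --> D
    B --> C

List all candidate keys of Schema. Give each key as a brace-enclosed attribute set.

Attributes never on any right-hand side: {A} — every candidate key must contain it.
{A, B}⁺ = {A, B, C, D, E, F, G}, which is every attribute, so {A, B} is a candidate key.
{A, C, G}⁺ = {A, B, C, D, E, F, G}, which is every attribute, so {A, C, G} is a candidate key.
Any other superkey properly contains one of these, so there are no further candidate keys.

{A, B}, {A, C, G}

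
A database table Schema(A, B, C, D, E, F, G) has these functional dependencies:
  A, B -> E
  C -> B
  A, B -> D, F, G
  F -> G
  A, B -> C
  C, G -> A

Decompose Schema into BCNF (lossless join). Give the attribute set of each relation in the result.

{A, C, D, E, F}; {B, C}; {F, G}

Candidate keys of the original relation: {A, B}, {A, C}, {C, F}, {C, G}.
Within {A, B, C, D, E, F, G}: {C}⁺ ∩ {A, B, C, D, E, F, G} = {B, C}, not the whole set, so C -> B violates BCNF; decompose into {B, C} and {A, C, D, E, F, G}.
{B, C} is in BCNF.
Within {A, C, D, E, F, G}: {F}⁺ ∩ {A, C, D, E, F, G} = {F, G}, not the whole set, so F -> G violates BCNF; decompose into {F, G} and {A, C, D, E, F}.
{F, G} is in BCNF.
{A, C, D, E, F} is in BCNF.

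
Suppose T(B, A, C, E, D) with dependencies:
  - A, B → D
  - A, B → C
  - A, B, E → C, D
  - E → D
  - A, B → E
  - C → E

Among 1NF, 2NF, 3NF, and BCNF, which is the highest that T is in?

Candidate key: {A, B}. Prime attributes: {A, B}.
For E → D we have {E}⁺ = {D, E}; {E} is not a superkey, so BCNF fails.
Because {D} is non-prime and the left side of E → D is not a superkey, the relation is not in 3NF.
No proper subset of a key has a non-prime attribute in its closure, so there is no partial dependency; 2NF holds.

2NF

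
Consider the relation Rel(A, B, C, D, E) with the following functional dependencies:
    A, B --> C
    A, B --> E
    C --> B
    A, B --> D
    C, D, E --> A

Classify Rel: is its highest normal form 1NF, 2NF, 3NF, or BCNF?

3NF

Candidate keys: {A, B}, {A, C}, {C, D, E}. Prime attributes: {A, B, C, D, E}.
For C --> B we have {C}⁺ = {B, C}; {C} is not a superkey, so BCNF fails.
Its right-hand attributes {B} are all prime, as are those of every other non-superkey FD — the relation is in 3NF.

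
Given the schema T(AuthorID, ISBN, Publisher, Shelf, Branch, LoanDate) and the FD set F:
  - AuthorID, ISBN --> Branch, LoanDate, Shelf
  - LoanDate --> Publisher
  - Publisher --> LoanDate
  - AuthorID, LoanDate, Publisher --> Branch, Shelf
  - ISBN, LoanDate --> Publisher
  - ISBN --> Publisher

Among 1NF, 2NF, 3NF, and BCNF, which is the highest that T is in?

1NF

Candidate key: {AuthorID, ISBN}. Prime attributes: {AuthorID, ISBN}.
LoanDate --> Publisher breaks BCNF: {LoanDate}⁺ = {LoanDate, Publisher}, so {LoanDate} is not a superkey.
LoanDate --> Publisher has non-prime {Publisher} on the right and a non-superkey on the left, so 3NF fails.
Since {ISBN} ⊂ {AuthorID, ISBN} and {ISBN}⁺ ⊇ {LoanDate, Publisher} with {LoanDate, Publisher} non-prime, there is a partial dependency; 2NF fails.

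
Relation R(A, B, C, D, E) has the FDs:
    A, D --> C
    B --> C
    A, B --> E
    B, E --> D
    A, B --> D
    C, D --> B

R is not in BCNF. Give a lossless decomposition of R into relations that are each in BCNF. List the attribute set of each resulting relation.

{A, B, E}; {B, C}; {B, D, E}

Candidate keys of the original relation: {A, B}, {A, D}.
{A, B, C, D, E}: {B} determines {B, C} here but is not a superkey — split on B --> C, giving {B, C} and {A, B, D, E}.
{B, C} has no BCNF violation.
{A, B, D, E}: {B, E} determines {B, D, E} here but is not a superkey — split on B, E --> D, giving {B, D, E} and {A, B, E}.
{B, D, E} has no BCNF violation.
{A, B, E} has no BCNF violation.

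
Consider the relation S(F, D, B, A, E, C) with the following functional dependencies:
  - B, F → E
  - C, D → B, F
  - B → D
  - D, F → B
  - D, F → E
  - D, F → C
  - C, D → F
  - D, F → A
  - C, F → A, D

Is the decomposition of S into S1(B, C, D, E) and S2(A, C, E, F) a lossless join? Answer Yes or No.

S1 ∩ S2 = {C, E}; its closure under F is {C, E}.
Neither S1 nor S2 is contained in that closure, so the decomposition is lossy.

No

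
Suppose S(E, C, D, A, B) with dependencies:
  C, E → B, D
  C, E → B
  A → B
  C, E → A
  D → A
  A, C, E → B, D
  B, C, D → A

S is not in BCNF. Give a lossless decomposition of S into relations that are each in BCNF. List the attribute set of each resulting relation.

{A, B}; {A, D}; {C, D, E}

Candidate key of the original relation: {C, E}.
Within {A, B, C, D, E}: {A}⁺ ∩ {A, B, C, D, E} = {A, B}, not the whole set, so A → B violates BCNF; decompose into {A, B} and {A, C, D, E}.
{A, B} has no BCNF violation.
Within {A, C, D, E}: {D}⁺ ∩ {A, C, D, E} = {A, D}, not the whole set, so D → A violates BCNF; decompose into {A, D} and {C, D, E}.
{A, D} has no BCNF violation.
{C, D, E} has no BCNF violation.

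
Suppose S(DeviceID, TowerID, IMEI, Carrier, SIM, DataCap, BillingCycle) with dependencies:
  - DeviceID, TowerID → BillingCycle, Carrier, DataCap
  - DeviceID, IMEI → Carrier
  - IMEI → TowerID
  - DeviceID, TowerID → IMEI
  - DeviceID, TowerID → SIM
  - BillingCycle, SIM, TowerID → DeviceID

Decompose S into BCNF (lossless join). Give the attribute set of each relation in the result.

{BillingCycle, Carrier, DataCap, DeviceID, IMEI, SIM}; {IMEI, TowerID}

Candidate keys of the original relation: {BillingCycle, IMEI, SIM}, {BillingCycle, SIM, TowerID}, {DeviceID, IMEI}, {DeviceID, TowerID}.
{BillingCycle, Carrier, DataCap, DeviceID, IMEI, SIM, TowerID}: {IMEI} determines {IMEI, TowerID} here but is not a superkey — split on IMEI → TowerID, giving {IMEI, TowerID} and {BillingCycle, Carrier, DataCap, DeviceID, IMEI, SIM}.
{IMEI, TowerID}: every determinant is a superkey — BCNF.
{BillingCycle, Carrier, DataCap, DeviceID, IMEI, SIM}: every determinant is a superkey — BCNF.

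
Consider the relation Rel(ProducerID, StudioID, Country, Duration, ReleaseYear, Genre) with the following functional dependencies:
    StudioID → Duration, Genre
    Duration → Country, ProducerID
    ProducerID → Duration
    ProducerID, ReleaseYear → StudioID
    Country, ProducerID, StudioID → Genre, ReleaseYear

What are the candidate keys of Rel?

{StudioID}⁺ = {Country, Duration, Genre, ProducerID, ReleaseYear, StudioID}, which is every attribute, so {StudioID} is a candidate key.
{Duration, ReleaseYear}⁺ = {Country, Duration, Genre, ProducerID, ReleaseYear, StudioID}, which is every attribute, so {Duration, ReleaseYear} is a candidate key.
{ProducerID, ReleaseYear}⁺ = {Country, Duration, Genre, ProducerID, ReleaseYear, StudioID}, which is every attribute, so {ProducerID, ReleaseYear} is a candidate key.
Any other superkey properly contains one of these, so there are no further candidate keys.

{Duration, ReleaseYear}, {ProducerID, ReleaseYear}, {StudioID}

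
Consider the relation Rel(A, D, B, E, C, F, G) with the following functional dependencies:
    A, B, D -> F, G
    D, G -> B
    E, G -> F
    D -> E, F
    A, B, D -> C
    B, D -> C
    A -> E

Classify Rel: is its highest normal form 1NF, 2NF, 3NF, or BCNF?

Candidate keys: {A, B, D}, {A, D, G}. Prime attributes: {A, B, D, G}.
D, G -> B breaks BCNF: {D, G}⁺ = {B, C, D, E, F, G}, so {D, G} is not a superkey.
E, G -> F determines the non-prime attribute {F} from a non-superkey — 3NF is violated.
Since {A} ⊂ {A, B, D} and {A}⁺ ⊇ {E} with {E} non-prime, there is a partial dependency; 2NF fails.

1NF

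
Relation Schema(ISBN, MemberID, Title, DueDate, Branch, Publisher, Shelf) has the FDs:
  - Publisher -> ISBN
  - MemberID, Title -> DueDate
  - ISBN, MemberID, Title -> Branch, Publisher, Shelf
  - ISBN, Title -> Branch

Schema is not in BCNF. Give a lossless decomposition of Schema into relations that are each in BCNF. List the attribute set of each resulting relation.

{Branch, Publisher, Title}; {DueDate, MemberID, Title}; {ISBN, Publisher}; {MemberID, Publisher, Shelf, Title}

Candidate keys of the original relation: {ISBN, MemberID, Title}, {MemberID, Publisher, Title}.
{Branch, DueDate, ISBN, MemberID, Publisher, Shelf, Title}: {Publisher} determines {ISBN, Publisher} here but is not a superkey — split on Publisher -> ISBN, giving {ISBN, Publisher} and {Branch, DueDate, MemberID, Publisher, Shelf, Title}.
{ISBN, Publisher}: every determinant is a superkey — BCNF.
{Branch, DueDate, MemberID, Publisher, Shelf, Title}: {MemberID, Title} determines {DueDate, MemberID, Title} here but is not a superkey — split on MemberID, Title -> DueDate, giving {DueDate, MemberID, Title} and {Branch, MemberID, Publisher, Shelf, Title}.
{DueDate, MemberID, Title}: every determinant is a superkey — BCNF.
{Branch, MemberID, Publisher, Shelf, Title}: {Publisher, Title} determines {Branch, Publisher, Title} here but is not a superkey — split on Publisher, Title -> Branch, giving {Branch, Publisher, Title} and {MemberID, Publisher, Shelf, Title}.
{Branch, Publisher, Title}: every determinant is a superkey — BCNF.
{MemberID, Publisher, Shelf, Title}: every determinant is a superkey — BCNF.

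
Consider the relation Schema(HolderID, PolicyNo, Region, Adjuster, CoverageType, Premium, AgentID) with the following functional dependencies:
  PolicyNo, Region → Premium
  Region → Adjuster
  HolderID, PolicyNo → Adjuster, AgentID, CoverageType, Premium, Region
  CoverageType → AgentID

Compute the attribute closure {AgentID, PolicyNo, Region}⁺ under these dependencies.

Start with {AgentID, PolicyNo, Region}.
PolicyNo, Region → Premium applies; add {Premium} → now {AgentID, PolicyNo, Premium, Region}.
Region → Adjuster applies; add {Adjuster} → now {Adjuster, AgentID, PolicyNo, Premium, Region}.
No further FD applies.

{Adjuster, AgentID, PolicyNo, Premium, Region}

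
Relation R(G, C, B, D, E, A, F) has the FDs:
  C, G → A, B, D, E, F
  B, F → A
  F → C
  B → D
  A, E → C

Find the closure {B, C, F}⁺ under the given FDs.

Start with {B, C, F}.
B, F → A applies; add {A} → now {A, B, C, F}.
B → D applies; add {D} → now {A, B, C, D, F}.
No further FD applies.

{A, B, C, D, F}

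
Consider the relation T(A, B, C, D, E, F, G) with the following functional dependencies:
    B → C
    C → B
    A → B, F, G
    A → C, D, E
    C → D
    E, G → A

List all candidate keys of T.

{A}⁺ = {A, B, C, D, E, F, G} — all of the relation — so {A} is a candidate key.
{E, G}⁺ = {A, B, C, D, E, F, G} — all of the relation — so {E, G} is a candidate key.
No proper subset of any of these is a key, and no other minimal superkey exists.

{A}, {E, G}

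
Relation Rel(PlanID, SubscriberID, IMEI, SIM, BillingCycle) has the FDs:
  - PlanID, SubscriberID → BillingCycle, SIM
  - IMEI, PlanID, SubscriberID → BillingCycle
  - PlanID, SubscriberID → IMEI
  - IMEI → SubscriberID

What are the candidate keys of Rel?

{IMEI, PlanID}, {PlanID, SubscriberID}

{PlanID} never appears on the right of any FD, so every key must include it.
Closure of {IMEI, PlanID} is {BillingCycle, IMEI, PlanID, SIM, SubscriberID}, the whole schema; {IMEI, PlanID} is a candidate key.
Closure of {PlanID, SubscriberID} is {BillingCycle, IMEI, PlanID, SIM, SubscriberID}, the whole schema; {PlanID, SubscriberID} is a candidate key.
Any other superkey properly contains one of these, so there are no further candidate keys.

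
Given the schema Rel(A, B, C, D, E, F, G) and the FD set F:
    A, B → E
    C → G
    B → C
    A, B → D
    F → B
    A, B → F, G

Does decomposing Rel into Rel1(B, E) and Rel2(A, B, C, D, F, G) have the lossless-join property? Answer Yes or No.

The shared attributes are {B} and {B}⁺ = {B, C, G}.
Neither Rel1 nor Rel2 is contained in that closure, so the decomposition is lossy.

No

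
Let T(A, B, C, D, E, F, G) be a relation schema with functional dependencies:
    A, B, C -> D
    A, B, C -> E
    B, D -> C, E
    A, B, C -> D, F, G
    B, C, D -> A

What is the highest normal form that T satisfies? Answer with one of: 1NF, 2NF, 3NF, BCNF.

BCNF

Candidate keys: {A, B, C}, {B, D}. Prime attributes: {A, B, C, D}.
The left-hand side of every FD is a superkey, so BCNF is satisfied.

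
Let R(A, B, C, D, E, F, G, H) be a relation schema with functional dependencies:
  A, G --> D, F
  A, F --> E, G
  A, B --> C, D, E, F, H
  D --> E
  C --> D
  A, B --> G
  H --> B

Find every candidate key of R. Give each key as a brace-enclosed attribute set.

{A, B}, {A, H}

Attributes never on any right-hand side: {A} — every candidate key must contain it.
{A, B}⁺ = {A, B, C, D, E, F, G, H} — all of the relation — so {A, B} is a candidate key.
{A, H}⁺ = {A, B, C, D, E, F, G, H} — all of the relation — so {A, H} is a candidate key.
No proper subset of any of these is a key, and no other minimal superkey exists.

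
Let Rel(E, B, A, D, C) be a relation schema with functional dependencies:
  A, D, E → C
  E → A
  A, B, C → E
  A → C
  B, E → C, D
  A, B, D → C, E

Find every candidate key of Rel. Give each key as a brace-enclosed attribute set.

{A, B}, {B, E}

Attributes never on any right-hand side: {B} — every candidate key must contain it.
{A, B} is a candidate key since {A, B}⁺ = {A, B, C, D, E} covers every attribute.
{B, E} is a candidate key since {B, E}⁺ = {A, B, C, D, E} covers every attribute.
Any other superkey properly contains one of these, so there are no further candidate keys.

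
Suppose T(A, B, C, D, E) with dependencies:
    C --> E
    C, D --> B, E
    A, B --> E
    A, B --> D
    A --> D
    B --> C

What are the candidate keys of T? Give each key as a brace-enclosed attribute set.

{A, B}, {A, C}

{A} never appears on the right of any FD, so every key must include it.
Closure of {A, B} is {A, B, C, D, E}, the whole schema; {A, B} is a candidate key.
Closure of {A, C} is {A, B, C, D, E}, the whole schema; {A, C} is a candidate key.
These are minimal and exhaustive — every other superkey contains one of them.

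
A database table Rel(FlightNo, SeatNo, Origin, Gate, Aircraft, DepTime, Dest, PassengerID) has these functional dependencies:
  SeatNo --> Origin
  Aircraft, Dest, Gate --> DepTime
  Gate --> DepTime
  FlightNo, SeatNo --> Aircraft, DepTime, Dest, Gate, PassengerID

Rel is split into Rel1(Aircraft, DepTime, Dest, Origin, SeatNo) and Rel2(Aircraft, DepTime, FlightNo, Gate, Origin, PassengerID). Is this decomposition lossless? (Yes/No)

No

Common attributes: {Aircraft, DepTime, Origin}; their closure is {Aircraft, DepTime, Origin}.
Neither Rel1 nor Rel2 is contained in that closure, so the decomposition is lossy.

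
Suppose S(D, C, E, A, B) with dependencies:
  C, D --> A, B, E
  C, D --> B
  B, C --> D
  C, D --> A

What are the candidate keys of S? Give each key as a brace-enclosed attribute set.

{B, C}, {C, D}

No FD produces {C}, so it must be in every candidate key.
{B, C} is a candidate key since {B, C}⁺ = {A, B, C, D, E} covers every attribute.
{C, D} is a candidate key since {C, D}⁺ = {A, B, C, D, E} covers every attribute.
No proper subset of any of these is a key, and no other minimal superkey exists.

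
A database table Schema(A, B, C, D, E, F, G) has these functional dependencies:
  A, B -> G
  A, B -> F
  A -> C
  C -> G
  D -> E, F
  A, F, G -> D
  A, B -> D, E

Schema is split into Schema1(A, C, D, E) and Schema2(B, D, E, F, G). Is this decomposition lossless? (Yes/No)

The shared attributes are {D, E} and {D, E}⁺ = {D, E, F}.
Neither Schema1 nor Schema2 is contained in that closure, so the decomposition is lossy.

No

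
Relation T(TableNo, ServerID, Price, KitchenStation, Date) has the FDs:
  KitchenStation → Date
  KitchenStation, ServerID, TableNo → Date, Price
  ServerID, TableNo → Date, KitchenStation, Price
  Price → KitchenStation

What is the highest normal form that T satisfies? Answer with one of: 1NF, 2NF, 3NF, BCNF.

2NF

Candidate key: {ServerID, TableNo}. Prime attributes: {ServerID, TableNo}.
KitchenStation → Date breaks BCNF: {KitchenStation}⁺ = {Date, KitchenStation}, so {KitchenStation} is not a superkey.
Because {Date} is non-prime and the left side of KitchenStation → Date is not a superkey, the relation is not in 3NF.
No non-prime attribute depends on a proper subset of any candidate key, so 2NF holds.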